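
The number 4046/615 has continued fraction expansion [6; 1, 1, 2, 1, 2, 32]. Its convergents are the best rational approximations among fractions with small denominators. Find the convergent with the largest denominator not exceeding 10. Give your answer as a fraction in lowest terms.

46/7

a_0 = 6: 6/1  (≤ bound)
a_1 = 1: 7/1  (≤ bound)
a_2 = 1: 13/2  (≤ bound)
a_3 = 2: 33/5  (≤ bound)
a_4 = 1: 46/7  (≤ bound)
a_5 = 2: 125/19  (> 10, stop)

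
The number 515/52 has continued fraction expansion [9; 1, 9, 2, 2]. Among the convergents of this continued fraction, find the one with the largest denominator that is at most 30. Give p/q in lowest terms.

a_0 = 9: 9/1  (≤ bound)
a_1 = 1: 10/1  (≤ bound)
a_2 = 9: 99/10  (≤ bound)
a_3 = 2: 208/21  (≤ bound)
a_4 = 2: 515/52  (> 30, stop)

208/21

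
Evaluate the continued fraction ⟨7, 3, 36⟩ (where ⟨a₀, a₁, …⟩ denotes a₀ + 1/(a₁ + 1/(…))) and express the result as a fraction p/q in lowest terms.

a_0 = 7: 7/1
a_1 = 3: 22/3
a_2 = 36: 799/109

799/109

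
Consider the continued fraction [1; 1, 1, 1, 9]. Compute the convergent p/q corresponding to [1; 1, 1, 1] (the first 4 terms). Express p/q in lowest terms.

a_0 = 1: 1/1
a_1 = 1: 2/1
a_2 = 1: 3/2
a_3 = 1: 5/3

5/3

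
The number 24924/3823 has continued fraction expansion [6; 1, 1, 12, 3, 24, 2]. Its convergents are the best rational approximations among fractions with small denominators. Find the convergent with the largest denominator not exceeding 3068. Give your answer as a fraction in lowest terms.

12211/1873

a_0 = 6: 6/1  (≤ bound)
a_1 = 1: 7/1  (≤ bound)
a_2 = 1: 13/2  (≤ bound)
a_3 = 12: 163/25  (≤ bound)
a_4 = 3: 502/77  (≤ bound)
a_5 = 24: 12211/1873  (≤ bound)
a_6 = 2: 24924/3823  (> 3068, stop)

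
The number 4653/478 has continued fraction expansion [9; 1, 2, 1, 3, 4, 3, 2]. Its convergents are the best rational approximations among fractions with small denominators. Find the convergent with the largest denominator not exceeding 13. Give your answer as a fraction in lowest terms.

List convergents until the denominator exceeds the bound:
a_0 = 9: 9/1  (≤ bound)
a_1 = 1: 10/1  (≤ bound)
a_2 = 2: 29/3  (≤ bound)
a_3 = 1: 39/4  (≤ bound)
a_4 = 3: 146/15  (> 13, stop)

39/4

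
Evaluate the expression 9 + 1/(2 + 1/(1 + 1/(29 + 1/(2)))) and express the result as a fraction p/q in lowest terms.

1690/181

Starting at the tail and folding back:
Start with 2.
29 + 1/(2/1) = 29 + 1/2 = 59/2
1 + 1/(59/2) = 1 + 2/59 = 61/59
2 + 1/(61/59) = 2 + 59/61 = 181/61
9 + 1/(181/61) = 9 + 61/181 = 1690/181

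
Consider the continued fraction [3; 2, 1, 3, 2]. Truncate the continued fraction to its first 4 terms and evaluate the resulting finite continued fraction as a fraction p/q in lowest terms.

37/11

a_0 = 3: 3/1
a_1 = 2: 7/2
a_2 = 1: 10/3
a_3 = 3: 37/11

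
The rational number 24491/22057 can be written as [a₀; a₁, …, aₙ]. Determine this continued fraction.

[1; 9, 16, 8, 2, 1, 1, 3]

Apply division with remainder until the remainder is 0:
24491 = 1·22057 + 2434, so a_0 = 1
22057 = 9·2434 + 151, so a_1 = 9
2434 = 16·151 + 18, so a_2 = 16
151 = 8·18 + 7, so a_3 = 8
18 = 2·7 + 4, so a_4 = 2
7 = 1·4 + 3, so a_5 = 1
4 = 1·3 + 1, so a_6 = 1
3 = 3·1 + 0, so a_7 = 3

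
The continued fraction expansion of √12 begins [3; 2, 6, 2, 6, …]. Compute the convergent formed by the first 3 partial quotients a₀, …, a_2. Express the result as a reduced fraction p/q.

Start with 6.
2 + 1/(6/1) = 2 + 1/6 = 13/6
3 + 1/(13/6) = 3 + 6/13 = 45/13

45/13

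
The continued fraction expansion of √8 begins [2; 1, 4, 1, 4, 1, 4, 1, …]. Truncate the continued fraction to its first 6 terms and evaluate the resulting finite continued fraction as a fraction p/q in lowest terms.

Build up convergents one term at a time:
a_0 = 2: 2/1
a_1 = 1: 3/1
a_2 = 4: 14/5
a_3 = 1: 17/6
a_4 = 4: 82/29
a_5 = 1: 99/35

99/35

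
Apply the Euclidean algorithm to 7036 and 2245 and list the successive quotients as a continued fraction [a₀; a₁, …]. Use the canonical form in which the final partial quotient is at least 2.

[3; 7, 2, 5, 1, 1, 12]

7036 = 3·2245 + 301, so a_0 = 3
2245 = 7·301 + 138, so a_1 = 7
301 = 2·138 + 25, so a_2 = 2
138 = 5·25 + 13, so a_3 = 5
25 = 1·13 + 12, so a_4 = 1
13 = 1·12 + 1, so a_5 = 1
12 = 12·1 + 0, so a_6 = 12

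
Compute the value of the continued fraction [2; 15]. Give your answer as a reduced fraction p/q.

31/15

Use the convergent recurrence hₖ = aₖ·hₖ₋₁ + hₖ₋₂ (and likewise for the denominators kₖ):
a_0 = 2: 2/1
a_1 = 15: 31/15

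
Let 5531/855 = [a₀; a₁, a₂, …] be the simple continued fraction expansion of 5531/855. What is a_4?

5531 ÷ 855 → quotient 6, remainder 401
855 ÷ 401 → quotient 2, remainder 53
401 ÷ 53 → quotient 7, remainder 30
53 ÷ 30 → quotient 1, remainder 23
30 ÷ 23 → quotient 1, remainder 7

1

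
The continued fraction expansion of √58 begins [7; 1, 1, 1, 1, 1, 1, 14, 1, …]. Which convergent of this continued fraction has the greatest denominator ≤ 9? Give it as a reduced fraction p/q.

61/8

List convergents until the denominator exceeds the bound:
a_0 = 7: 7/1  (≤ bound)
a_1 = 1: 8/1  (≤ bound)
a_2 = 1: 15/2  (≤ bound)
a_3 = 1: 23/3  (≤ bound)
a_4 = 1: 38/5  (≤ bound)
a_5 = 1: 61/8  (≤ bound)
a_6 = 1: 99/13  (> 9, stop)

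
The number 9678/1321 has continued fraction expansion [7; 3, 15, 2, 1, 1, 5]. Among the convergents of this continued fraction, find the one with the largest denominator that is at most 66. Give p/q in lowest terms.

a_0 = 7: 7/1  (≤ bound)
a_1 = 3: 22/3  (≤ bound)
a_2 = 15: 337/46  (≤ bound)
a_3 = 2: 696/95  (> 66, stop)

337/46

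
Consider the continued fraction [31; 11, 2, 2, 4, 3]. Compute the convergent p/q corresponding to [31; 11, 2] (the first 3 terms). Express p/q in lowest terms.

715/23

a_0 = 31: 31/1
a_1 = 11: 342/11
a_2 = 2: 715/23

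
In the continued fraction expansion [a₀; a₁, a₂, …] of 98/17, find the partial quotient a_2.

⌊98/17⌋ = 5, remainder 13
⌊17/13⌋ = 1, remainder 4
⌊13/4⌋ = 3, remainder 1

3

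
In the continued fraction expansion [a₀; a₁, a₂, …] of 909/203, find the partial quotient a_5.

909 = 4·203 + 97, so a_0 = 4
203 = 2·97 + 9, so a_1 = 2
97 = 10·9 + 7, so a_2 = 10
9 = 1·7 + 2, so a_3 = 1
7 = 3·2 + 1, so a_4 = 3
2 = 2·1 + 0, so a_5 = 2

2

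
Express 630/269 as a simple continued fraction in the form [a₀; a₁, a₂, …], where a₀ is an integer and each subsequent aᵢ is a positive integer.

630 = 2·269 + 92, so a_0 = 2
269 = 2·92 + 85, so a_1 = 2
92 = 1·85 + 7, so a_2 = 1
85 = 12·7 + 1, so a_3 = 12
7 = 7·1 + 0, so a_4 = 7

[2; 2, 1, 12, 7]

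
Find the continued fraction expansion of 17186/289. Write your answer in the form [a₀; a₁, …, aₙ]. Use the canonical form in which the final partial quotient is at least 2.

[59; 2, 7, 9, 2]

⌊17186/289⌋ = 59, remainder 135
⌊289/135⌋ = 2, remainder 19
⌊135/19⌋ = 7, remainder 2
⌊19/2⌋ = 9, remainder 1
⌊2/1⌋ = 2, remainder 0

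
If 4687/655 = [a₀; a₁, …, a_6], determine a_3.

2

4687 = 7·655 + 102, so a_0 = 7
655 = 6·102 + 43, so a_1 = 6
102 = 2·43 + 16, so a_2 = 2
43 = 2·16 + 11, so a_3 = 2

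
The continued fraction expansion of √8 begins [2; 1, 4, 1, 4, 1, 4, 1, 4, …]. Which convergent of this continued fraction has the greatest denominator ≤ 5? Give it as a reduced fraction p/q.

14/5

List convergents until the denominator exceeds the bound:
a_0 = 2: 2/1  (≤ bound)
a_1 = 1: 3/1  (≤ bound)
a_2 = 4: 14/5  (≤ bound)
a_3 = 1: 17/6  (> 5, stop)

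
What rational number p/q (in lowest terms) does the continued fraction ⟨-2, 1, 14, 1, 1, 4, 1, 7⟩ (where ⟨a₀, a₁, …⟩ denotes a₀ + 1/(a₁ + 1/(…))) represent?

a_0 = -2: -2/1
a_1 = 1: -1/1
a_2 = 14: -16/15
a_3 = 1: -17/16
a_4 = 1: -33/31
a_5 = 4: -149/140
a_6 = 1: -182/171
a_7 = 7: -1423/1337

-1423/1337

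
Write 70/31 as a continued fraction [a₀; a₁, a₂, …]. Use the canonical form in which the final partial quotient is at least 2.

⌊70/31⌋ = 2, remainder 8
⌊31/8⌋ = 3, remainder 7
⌊8/7⌋ = 1, remainder 1
⌊7/1⌋ = 7, remainder 0

[2; 3, 1, 7]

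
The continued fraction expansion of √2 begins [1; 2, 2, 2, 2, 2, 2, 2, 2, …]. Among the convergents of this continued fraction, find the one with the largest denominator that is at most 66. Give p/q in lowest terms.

a_0 = 1: 1/1  (≤ bound)
a_1 = 2: 3/2  (≤ bound)
a_2 = 2: 7/5  (≤ bound)
a_3 = 2: 17/12  (≤ bound)
a_4 = 2: 41/29  (≤ bound)
a_5 = 2: 99/70  (> 66, stop)

41/29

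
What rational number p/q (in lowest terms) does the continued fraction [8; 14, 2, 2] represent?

581/72

Use the convergent recurrence hₖ = aₖ·hₖ₋₁ + hₖ₋₂ (and likewise for the denominators kₖ):
a_0 = 8: 8/1
a_1 = 14: 113/14
a_2 = 2: 234/29
a_3 = 2: 581/72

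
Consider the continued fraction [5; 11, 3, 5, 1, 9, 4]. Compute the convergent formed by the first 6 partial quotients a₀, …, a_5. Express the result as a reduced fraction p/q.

10767/2116

Collapse the nested fraction from the inside out:
Start with 9.
1 + 1/(9/1) = 1 + 1/9 = 10/9
5 + 1/(10/9) = 5 + 9/10 = 59/10
3 + 1/(59/10) = 3 + 10/59 = 187/59
11 + 1/(187/59) = 11 + 59/187 = 2116/187
5 + 1/(2116/187) = 5 + 187/2116 = 10767/2116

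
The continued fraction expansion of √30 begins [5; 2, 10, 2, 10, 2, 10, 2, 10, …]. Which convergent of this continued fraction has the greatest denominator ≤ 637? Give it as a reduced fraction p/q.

List convergents until the denominator exceeds the bound:
a_0 = 5: 5/1  (≤ bound)
a_1 = 2: 11/2  (≤ bound)
a_2 = 10: 115/21  (≤ bound)
a_3 = 2: 241/44  (≤ bound)
a_4 = 10: 2525/461  (≤ bound)
a_5 = 2: 5291/966  (> 637, stop)

2525/461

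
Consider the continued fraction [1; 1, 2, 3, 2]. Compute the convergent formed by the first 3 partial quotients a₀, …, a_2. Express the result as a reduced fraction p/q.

5/3

Collapse the nested fraction from the inside out:
Start with 2.
1 + 1/(2/1) = 1 + 1/2 = 3/2
1 + 1/(3/2) = 1 + 2/3 = 5/3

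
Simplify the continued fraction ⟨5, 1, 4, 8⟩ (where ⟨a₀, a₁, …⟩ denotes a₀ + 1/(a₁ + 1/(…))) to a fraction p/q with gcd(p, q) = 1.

Start with 8.
4 + 1/(8/1) = 4 + 1/8 = 33/8
1 + 1/(33/8) = 1 + 8/33 = 41/33
5 + 1/(41/33) = 5 + 33/41 = 238/41

238/41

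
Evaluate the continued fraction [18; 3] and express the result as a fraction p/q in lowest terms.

Start with 3.
18 + 1/(3/1) = 18 + 1/3 = 55/3

55/3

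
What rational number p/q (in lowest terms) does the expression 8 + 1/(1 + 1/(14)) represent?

a_0 = 8: 8/1
a_1 = 1: 9/1
a_2 = 14: 134/15

134/15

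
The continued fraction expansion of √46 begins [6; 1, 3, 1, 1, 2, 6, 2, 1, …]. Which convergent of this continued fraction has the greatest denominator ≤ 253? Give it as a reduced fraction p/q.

a_0 = 6: 6/1  (≤ bound)
a_1 = 1: 7/1  (≤ bound)
a_2 = 3: 27/4  (≤ bound)
a_3 = 1: 34/5  (≤ bound)
a_4 = 1: 61/9  (≤ bound)
a_5 = 2: 156/23  (≤ bound)
a_6 = 6: 997/147  (≤ bound)
a_7 = 2: 2150/317  (> 253, stop)

997/147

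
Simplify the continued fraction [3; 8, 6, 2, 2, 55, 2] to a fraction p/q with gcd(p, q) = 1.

91127/29183

Build up convergents one term at a time:
a_0 = 3: 3/1
a_1 = 8: 25/8
a_2 = 6: 153/49
a_3 = 2: 331/106
a_4 = 2: 815/261
a_5 = 55: 45156/14461
a_6 = 2: 91127/29183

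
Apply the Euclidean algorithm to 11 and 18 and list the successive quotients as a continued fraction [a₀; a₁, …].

[0; 1, 1, 1, 1, 3]

11 ÷ 18 → quotient 0, remainder 11
18 ÷ 11 → quotient 1, remainder 7
11 ÷ 7 → quotient 1, remainder 4
7 ÷ 4 → quotient 1, remainder 3
4 ÷ 3 → quotient 1, remainder 1
3 ÷ 1 → quotient 3, remainder 0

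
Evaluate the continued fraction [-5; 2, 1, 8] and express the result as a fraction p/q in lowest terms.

a_0 = -5: -5/1
a_1 = 2: -9/2
a_2 = 1: -14/3
a_3 = 8: -121/26

-121/26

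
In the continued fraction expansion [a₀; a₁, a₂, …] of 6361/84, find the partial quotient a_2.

6361 ÷ 84 → quotient 75, remainder 61
84 ÷ 61 → quotient 1, remainder 23
61 ÷ 23 → quotient 2, remainder 15

2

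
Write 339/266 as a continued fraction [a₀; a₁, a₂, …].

[1; 3, 1, 1, 1, 4, 5]

339 ÷ 266 → quotient 1, remainder 73
266 ÷ 73 → quotient 3, remainder 47
73 ÷ 47 → quotient 1, remainder 26
47 ÷ 26 → quotient 1, remainder 21
26 ÷ 21 → quotient 1, remainder 5
21 ÷ 5 → quotient 4, remainder 1
5 ÷ 1 → quotient 5, remainder 0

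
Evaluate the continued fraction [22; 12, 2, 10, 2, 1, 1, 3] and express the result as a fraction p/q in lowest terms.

107994/4891

a_0 = 22: 22/1
a_1 = 12: 265/12
a_2 = 2: 552/25
a_3 = 10: 5785/262
a_4 = 2: 12122/549
a_5 = 1: 17907/811
a_6 = 1: 30029/1360
a_7 = 3: 107994/4891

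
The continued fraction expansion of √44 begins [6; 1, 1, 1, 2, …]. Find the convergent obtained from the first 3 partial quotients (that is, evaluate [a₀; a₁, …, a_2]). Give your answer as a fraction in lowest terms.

Collapse the nested fraction from the inside out:
Start with 1.
1 + 1/(1/1) = 1 + 1/1 = 2/1
6 + 1/(2/1) = 6 + 1/2 = 13/2

13/2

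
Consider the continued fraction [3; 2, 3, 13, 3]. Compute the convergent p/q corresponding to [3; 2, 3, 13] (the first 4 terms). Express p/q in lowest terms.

Start with 13.
3 + 1/(13/1) = 3 + 1/13 = 40/13
2 + 1/(40/13) = 2 + 13/40 = 93/40
3 + 1/(93/40) = 3 + 40/93 = 319/93

319/93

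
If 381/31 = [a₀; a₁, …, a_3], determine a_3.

4

381 ÷ 31 → quotient 12, remainder 9
31 ÷ 9 → quotient 3, remainder 4
9 ÷ 4 → quotient 2, remainder 1
4 ÷ 1 → quotient 4, remainder 0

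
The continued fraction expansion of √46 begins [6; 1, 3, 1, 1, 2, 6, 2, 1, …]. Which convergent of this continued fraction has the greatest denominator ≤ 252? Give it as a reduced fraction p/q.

List convergents until the denominator exceeds the bound:
a_0 = 6: 6/1  (≤ bound)
a_1 = 1: 7/1  (≤ bound)
a_2 = 3: 27/4  (≤ bound)
a_3 = 1: 34/5  (≤ bound)
a_4 = 1: 61/9  (≤ bound)
a_5 = 2: 156/23  (≤ bound)
a_6 = 6: 997/147  (≤ bound)
a_7 = 2: 2150/317  (> 252, stop)

997/147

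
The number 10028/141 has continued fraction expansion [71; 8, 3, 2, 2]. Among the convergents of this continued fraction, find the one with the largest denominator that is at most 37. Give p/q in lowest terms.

1778/25

a_0 = 71: 71/1  (≤ bound)
a_1 = 8: 569/8  (≤ bound)
a_2 = 3: 1778/25  (≤ bound)
a_3 = 2: 4125/58  (> 37, stop)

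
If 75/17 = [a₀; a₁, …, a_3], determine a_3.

3

75 = 4·17 + 7, so a_0 = 4
17 = 2·7 + 3, so a_1 = 2
7 = 2·3 + 1, so a_2 = 2
3 = 3·1 + 0, so a_3 = 3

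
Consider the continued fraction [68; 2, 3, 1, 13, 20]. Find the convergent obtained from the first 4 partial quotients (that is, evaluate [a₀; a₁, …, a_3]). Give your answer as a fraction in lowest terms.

616/9

a_0 = 68: 68/1
a_1 = 2: 137/2
a_2 = 3: 479/7
a_3 = 1: 616/9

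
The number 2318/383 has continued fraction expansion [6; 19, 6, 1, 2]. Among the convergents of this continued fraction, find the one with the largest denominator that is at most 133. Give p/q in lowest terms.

List convergents until the denominator exceeds the bound:
a_0 = 6: 6/1  (≤ bound)
a_1 = 19: 115/19  (≤ bound)
a_2 = 6: 696/115  (≤ bound)
a_3 = 1: 811/134  (> 133, stop)

696/115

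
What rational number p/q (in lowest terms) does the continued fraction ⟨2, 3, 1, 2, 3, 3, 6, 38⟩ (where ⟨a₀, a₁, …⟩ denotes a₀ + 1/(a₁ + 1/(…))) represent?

66625/29344

a_0 = 2: 2/1
a_1 = 3: 7/3
a_2 = 1: 9/4
a_3 = 2: 25/11
a_4 = 3: 84/37
a_5 = 3: 277/122
a_6 = 6: 1746/769
a_7 = 38: 66625/29344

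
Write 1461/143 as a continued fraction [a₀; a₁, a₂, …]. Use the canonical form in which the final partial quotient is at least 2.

⌊1461/143⌋ = 10, remainder 31
⌊143/31⌋ = 4, remainder 19
⌊31/19⌋ = 1, remainder 12
⌊19/12⌋ = 1, remainder 7
⌊12/7⌋ = 1, remainder 5
⌊7/5⌋ = 1, remainder 2
⌊5/2⌋ = 2, remainder 1
⌊2/1⌋ = 2, remainder 0

[10; 4, 1, 1, 1, 1, 2, 2]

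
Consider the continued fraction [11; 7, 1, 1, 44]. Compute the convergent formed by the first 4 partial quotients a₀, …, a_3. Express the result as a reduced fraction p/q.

167/15

Compute successive convergents:
a_0 = 11: 11/1
a_1 = 7: 78/7
a_2 = 1: 89/8
a_3 = 1: 167/15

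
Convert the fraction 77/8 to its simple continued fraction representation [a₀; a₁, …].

Run the Euclidean algorithm, recording each quotient:
⌊77/8⌋ = 9, remainder 5
⌊8/5⌋ = 1, remainder 3
⌊5/3⌋ = 1, remainder 2
⌊3/2⌋ = 1, remainder 1
⌊2/1⌋ = 2, remainder 0

[9; 1, 1, 1, 2]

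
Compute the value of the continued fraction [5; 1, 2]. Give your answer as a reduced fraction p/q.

17/3

Compute successive convergents:
a_0 = 5: 5/1
a_1 = 1: 6/1
a_2 = 2: 17/3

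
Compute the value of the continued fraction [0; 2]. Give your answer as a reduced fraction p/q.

1/2

a_0 = 0: 0/1
a_1 = 2: 1/2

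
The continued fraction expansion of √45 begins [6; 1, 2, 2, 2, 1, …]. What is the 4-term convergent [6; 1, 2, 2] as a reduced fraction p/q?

47/7

Compute successive convergents:
a_0 = 6: 6/1
a_1 = 1: 7/1
a_2 = 2: 20/3
a_3 = 2: 47/7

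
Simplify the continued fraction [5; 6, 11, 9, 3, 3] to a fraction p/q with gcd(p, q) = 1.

32488/6291

Start with 3.
3 + 1/(3/1) = 3 + 1/3 = 10/3
9 + 1/(10/3) = 9 + 3/10 = 93/10
11 + 1/(93/10) = 11 + 10/93 = 1033/93
6 + 1/(1033/93) = 6 + 93/1033 = 6291/1033
5 + 1/(6291/1033) = 5 + 1033/6291 = 32488/6291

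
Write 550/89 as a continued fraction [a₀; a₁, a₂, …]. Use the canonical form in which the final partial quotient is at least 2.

[6; 5, 1, 1, 3, 2]

Repeatedly divide and take the remainder:
⌊550/89⌋ = 6, remainder 16
⌊89/16⌋ = 5, remainder 9
⌊16/9⌋ = 1, remainder 7
⌊9/7⌋ = 1, remainder 2
⌊7/2⌋ = 3, remainder 1
⌊2/1⌋ = 2, remainder 0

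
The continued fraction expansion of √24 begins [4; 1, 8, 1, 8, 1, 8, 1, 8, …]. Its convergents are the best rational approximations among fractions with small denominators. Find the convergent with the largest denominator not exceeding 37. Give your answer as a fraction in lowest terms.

49/10

a_0 = 4: 4/1  (≤ bound)
a_1 = 1: 5/1  (≤ bound)
a_2 = 8: 44/9  (≤ bound)
a_3 = 1: 49/10  (≤ bound)
a_4 = 8: 436/89  (> 37, stop)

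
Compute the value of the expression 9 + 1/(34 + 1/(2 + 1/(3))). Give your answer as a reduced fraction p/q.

Build up convergents one term at a time:
a_0 = 9: 9/1
a_1 = 34: 307/34
a_2 = 2: 623/69
a_3 = 3: 2176/241

2176/241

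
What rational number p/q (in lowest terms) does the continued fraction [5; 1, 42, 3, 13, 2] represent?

Start with 2.
13 + 1/(2/1) = 13 + 1/2 = 27/2
3 + 1/(27/2) = 3 + 2/27 = 83/27
42 + 1/(83/27) = 42 + 27/83 = 3513/83
1 + 1/(3513/83) = 1 + 83/3513 = 3596/3513
5 + 1/(3596/3513) = 5 + 3513/3596 = 21493/3596

21493/3596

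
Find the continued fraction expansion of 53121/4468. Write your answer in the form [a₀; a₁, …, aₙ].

53121 ÷ 4468 → quotient 11, remainder 3973
4468 ÷ 3973 → quotient 1, remainder 495
3973 ÷ 495 → quotient 8, remainder 13
495 ÷ 13 → quotient 38, remainder 1
13 ÷ 1 → quotient 13, remainder 0

[11; 1, 8, 38, 13]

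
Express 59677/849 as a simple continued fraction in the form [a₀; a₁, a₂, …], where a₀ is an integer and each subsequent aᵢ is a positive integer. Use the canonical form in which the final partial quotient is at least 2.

[70; 3, 2, 3, 2, 15]

59677 ÷ 849 → quotient 70, remainder 247
849 ÷ 247 → quotient 3, remainder 108
247 ÷ 108 → quotient 2, remainder 31
108 ÷ 31 → quotient 3, remainder 15
31 ÷ 15 → quotient 2, remainder 1
15 ÷ 1 → quotient 15, remainder 0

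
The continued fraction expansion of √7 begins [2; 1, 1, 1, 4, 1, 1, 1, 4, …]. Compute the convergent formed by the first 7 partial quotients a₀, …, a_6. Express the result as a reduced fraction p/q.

a_0 = 2: 2/1
a_1 = 1: 3/1
a_2 = 1: 5/2
a_3 = 1: 8/3
a_4 = 4: 37/14
a_5 = 1: 45/17
a_6 = 1: 82/31

82/31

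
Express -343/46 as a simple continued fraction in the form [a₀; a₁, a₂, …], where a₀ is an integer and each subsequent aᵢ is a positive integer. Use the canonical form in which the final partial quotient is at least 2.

Run the Euclidean algorithm, recording each quotient:
⌊-343/46⌋ = -8, remainder 25
⌊46/25⌋ = 1, remainder 21
⌊25/21⌋ = 1, remainder 4
⌊21/4⌋ = 5, remainder 1
⌊4/1⌋ = 4, remainder 0

[-8; 1, 1, 5, 4]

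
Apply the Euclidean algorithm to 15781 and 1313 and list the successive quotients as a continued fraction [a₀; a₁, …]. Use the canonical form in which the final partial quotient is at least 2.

[12; 52, 1, 1, 12]

Repeatedly divide and take the remainder:
⌊15781/1313⌋ = 12, remainder 25
⌊1313/25⌋ = 52, remainder 13
⌊25/13⌋ = 1, remainder 12
⌊13/12⌋ = 1, remainder 1
⌊12/1⌋ = 12, remainder 0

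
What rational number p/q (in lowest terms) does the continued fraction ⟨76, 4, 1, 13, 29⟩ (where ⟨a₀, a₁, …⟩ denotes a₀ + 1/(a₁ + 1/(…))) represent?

152863/2006

a_0 = 76: 76/1
a_1 = 4: 305/4
a_2 = 1: 381/5
a_3 = 13: 5258/69
a_4 = 29: 152863/2006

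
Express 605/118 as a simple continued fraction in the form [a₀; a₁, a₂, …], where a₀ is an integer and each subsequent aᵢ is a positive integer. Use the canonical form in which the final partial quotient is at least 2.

⌊605/118⌋ = 5, remainder 15
⌊118/15⌋ = 7, remainder 13
⌊15/13⌋ = 1, remainder 2
⌊13/2⌋ = 6, remainder 1
⌊2/1⌋ = 2, remainder 0

[5; 7, 1, 6, 2]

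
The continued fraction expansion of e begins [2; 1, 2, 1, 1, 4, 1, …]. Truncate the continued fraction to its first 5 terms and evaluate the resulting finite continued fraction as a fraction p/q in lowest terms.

Use the convergent recurrence hₖ = aₖ·hₖ₋₁ + hₖ₋₂ (and likewise for the denominators kₖ):
a_0 = 2: 2/1
a_1 = 1: 3/1
a_2 = 2: 8/3
a_3 = 1: 11/4
a_4 = 1: 19/7

19/7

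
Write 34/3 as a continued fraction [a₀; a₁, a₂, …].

[11; 3]

Repeatedly divide and take the remainder:
34 = 11·3 + 1, so a_0 = 11
3 = 3·1 + 0, so a_1 = 3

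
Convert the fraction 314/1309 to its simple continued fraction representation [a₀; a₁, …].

Apply division with remainder until the remainder is 0:
314 = 0·1309 + 314, so a_0 = 0
1309 = 4·314 + 53, so a_1 = 4
314 = 5·53 + 49, so a_2 = 5
53 = 1·49 + 4, so a_3 = 1
49 = 12·4 + 1, so a_4 = 12
4 = 4·1 + 0, so a_5 = 4

[0; 4, 5, 1, 12, 4]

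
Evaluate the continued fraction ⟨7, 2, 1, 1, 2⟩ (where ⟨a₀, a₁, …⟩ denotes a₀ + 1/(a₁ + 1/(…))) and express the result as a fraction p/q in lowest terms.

96/13

a_0 = 7: 7/1
a_1 = 2: 15/2
a_2 = 1: 22/3
a_3 = 1: 37/5
a_4 = 2: 96/13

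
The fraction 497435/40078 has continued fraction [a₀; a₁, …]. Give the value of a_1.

Repeatedly divide and take the remainder:
⌊497435/40078⌋ = 12, remainder 16499
⌊40078/16499⌋ = 2, remainder 7080

2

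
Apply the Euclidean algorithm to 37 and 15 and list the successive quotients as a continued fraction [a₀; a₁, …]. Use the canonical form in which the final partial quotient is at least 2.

[2; 2, 7]

⌊37/15⌋ = 2, remainder 7
⌊15/7⌋ = 2, remainder 1
⌊7/1⌋ = 7, remainder 0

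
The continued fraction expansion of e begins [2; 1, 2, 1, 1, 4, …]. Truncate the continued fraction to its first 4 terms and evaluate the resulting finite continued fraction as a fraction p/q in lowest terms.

11/4

Collapse the nested fraction from the inside out:
Start with 1.
2 + 1/(1/1) = 2 + 1/1 = 3/1
1 + 1/(3/1) = 1 + 1/3 = 4/3
2 + 1/(4/3) = 2 + 3/4 = 11/4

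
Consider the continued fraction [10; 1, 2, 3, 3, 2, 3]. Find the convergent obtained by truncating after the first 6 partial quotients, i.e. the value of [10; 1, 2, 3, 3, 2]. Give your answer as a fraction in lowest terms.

813/76

Start with 2.
3 + 1/(2/1) = 3 + 1/2 = 7/2
3 + 1/(7/2) = 3 + 2/7 = 23/7
2 + 1/(23/7) = 2 + 7/23 = 53/23
1 + 1/(53/23) = 1 + 23/53 = 76/53
10 + 1/(76/53) = 10 + 53/76 = 813/76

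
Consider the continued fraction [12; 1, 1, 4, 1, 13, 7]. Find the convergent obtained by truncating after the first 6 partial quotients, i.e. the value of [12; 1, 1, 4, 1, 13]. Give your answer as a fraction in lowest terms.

1907/152

Use the convergent recurrence hₖ = aₖ·hₖ₋₁ + hₖ₋₂ (and likewise for the denominators kₖ):
a_0 = 12: 12/1
a_1 = 1: 13/1
a_2 = 1: 25/2
a_3 = 4: 113/9
a_4 = 1: 138/11
a_5 = 13: 1907/152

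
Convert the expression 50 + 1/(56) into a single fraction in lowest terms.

2801/56

Start with 56.
50 + 1/(56/1) = 50 + 1/56 = 2801/56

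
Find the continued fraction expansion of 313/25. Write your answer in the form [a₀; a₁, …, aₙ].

⌊313/25⌋ = 12, remainder 13
⌊25/13⌋ = 1, remainder 12
⌊13/12⌋ = 1, remainder 1
⌊12/1⌋ = 12, remainder 0

[12; 1, 1, 12]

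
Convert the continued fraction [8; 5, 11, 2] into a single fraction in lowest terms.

Start with 2.
11 + 1/(2/1) = 11 + 1/2 = 23/2
5 + 1/(23/2) = 5 + 2/23 = 117/23
8 + 1/(117/23) = 8 + 23/117 = 959/117

959/117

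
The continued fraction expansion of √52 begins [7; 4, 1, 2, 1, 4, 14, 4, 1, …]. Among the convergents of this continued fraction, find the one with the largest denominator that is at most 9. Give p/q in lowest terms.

a_0 = 7: 7/1  (≤ bound)
a_1 = 4: 29/4  (≤ bound)
a_2 = 1: 36/5  (≤ bound)
a_3 = 2: 101/14  (> 9, stop)

36/5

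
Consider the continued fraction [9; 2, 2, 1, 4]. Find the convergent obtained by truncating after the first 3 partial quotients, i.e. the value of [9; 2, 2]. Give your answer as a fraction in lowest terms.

a_0 = 9: 9/1
a_1 = 2: 19/2
a_2 = 2: 47/5

47/5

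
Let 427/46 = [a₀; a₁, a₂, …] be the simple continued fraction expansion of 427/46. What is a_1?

3

Repeatedly divide and take the remainder:
427 = 9·46 + 13, so a_0 = 9
46 = 3·13 + 7, so a_1 = 3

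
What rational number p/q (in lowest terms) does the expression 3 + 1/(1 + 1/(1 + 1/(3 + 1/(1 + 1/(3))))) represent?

Collapse the nested fraction from the inside out:
Start with 3.
1 + 1/(3/1) = 1 + 1/3 = 4/3
3 + 1/(4/3) = 3 + 3/4 = 15/4
1 + 1/(15/4) = 1 + 4/15 = 19/15
1 + 1/(19/15) = 1 + 15/19 = 34/19
3 + 1/(34/19) = 3 + 19/34 = 121/34

121/34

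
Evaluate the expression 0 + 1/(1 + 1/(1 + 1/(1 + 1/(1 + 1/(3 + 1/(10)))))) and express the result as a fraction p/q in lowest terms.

Start with 10.
3 + 1/(10/1) = 3 + 1/10 = 31/10
1 + 1/(31/10) = 1 + 10/31 = 41/31
1 + 1/(41/31) = 1 + 31/41 = 72/41
1 + 1/(72/41) = 1 + 41/72 = 113/72
1 + 1/(113/72) = 1 + 72/113 = 185/113
0 + 1/(185/113) = 0 + 113/185 = 113/185

113/185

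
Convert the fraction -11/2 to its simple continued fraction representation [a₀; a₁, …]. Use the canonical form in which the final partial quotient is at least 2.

[-6; 2]

Repeatedly divide and take the remainder:
⌊-11/2⌋ = -6, remainder 1
⌊2/1⌋ = 2, remainder 0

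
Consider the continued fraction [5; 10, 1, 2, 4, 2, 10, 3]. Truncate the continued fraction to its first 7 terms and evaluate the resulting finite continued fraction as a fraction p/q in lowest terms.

16498/3239

Use the convergent recurrence hₖ = aₖ·hₖ₋₁ + hₖ₋₂ (and likewise for the denominators kₖ):
a_0 = 5: 5/1
a_1 = 10: 51/10
a_2 = 1: 56/11
a_3 = 2: 163/32
a_4 = 4: 708/139
a_5 = 2: 1579/310
a_6 = 10: 16498/3239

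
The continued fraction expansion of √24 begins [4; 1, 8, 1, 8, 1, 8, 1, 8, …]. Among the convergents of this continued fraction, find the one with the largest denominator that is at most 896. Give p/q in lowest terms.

4316/881

a_0 = 4: 4/1  (≤ bound)
a_1 = 1: 5/1  (≤ bound)
a_2 = 8: 44/9  (≤ bound)
a_3 = 1: 49/10  (≤ bound)
a_4 = 8: 436/89  (≤ bound)
a_5 = 1: 485/99  (≤ bound)
a_6 = 8: 4316/881  (≤ bound)
a_7 = 1: 4801/980  (> 896, stop)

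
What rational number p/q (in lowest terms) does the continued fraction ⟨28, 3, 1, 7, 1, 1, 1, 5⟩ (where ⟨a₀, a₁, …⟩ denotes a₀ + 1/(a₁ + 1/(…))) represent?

a_0 = 28: 28/1
a_1 = 3: 85/3
a_2 = 1: 113/4
a_3 = 7: 876/31
a_4 = 1: 989/35
a_5 = 1: 1865/66
a_6 = 1: 2854/101
a_7 = 5: 16135/571

16135/571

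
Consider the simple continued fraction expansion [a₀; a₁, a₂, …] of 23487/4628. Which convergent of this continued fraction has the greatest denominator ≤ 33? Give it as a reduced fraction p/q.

137/27

a_0 = 5: 5/1  (≤ bound)
a_1 = 13: 66/13  (≤ bound)
a_2 = 2: 137/27  (≤ bound)
a_3 = 1: 203/40  (> 33, stop)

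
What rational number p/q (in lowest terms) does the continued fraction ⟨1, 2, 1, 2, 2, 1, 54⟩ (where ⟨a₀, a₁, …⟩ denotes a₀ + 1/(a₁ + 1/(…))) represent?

Starting at the tail and folding back:
Start with 54.
1 + 1/(54/1) = 1 + 1/54 = 55/54
2 + 1/(55/54) = 2 + 54/55 = 164/55
2 + 1/(164/55) = 2 + 55/164 = 383/164
1 + 1/(383/164) = 1 + 164/383 = 547/383
2 + 1/(547/383) = 2 + 383/547 = 1477/547
1 + 1/(1477/547) = 1 + 547/1477 = 2024/1477

2024/1477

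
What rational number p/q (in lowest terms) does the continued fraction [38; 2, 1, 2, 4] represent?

Work from the innermost term outward:
Start with 4.
2 + 1/(4/1) = 2 + 1/4 = 9/4
1 + 1/(9/4) = 1 + 4/9 = 13/9
2 + 1/(13/9) = 2 + 9/13 = 35/13
38 + 1/(35/13) = 38 + 13/35 = 1343/35

1343/35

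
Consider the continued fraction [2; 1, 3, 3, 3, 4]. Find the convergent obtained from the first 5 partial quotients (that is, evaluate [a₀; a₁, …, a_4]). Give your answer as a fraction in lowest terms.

Build up convergents one term at a time:
a_0 = 2: 2/1
a_1 = 1: 3/1
a_2 = 3: 11/4
a_3 = 3: 36/13
a_4 = 3: 119/43

119/43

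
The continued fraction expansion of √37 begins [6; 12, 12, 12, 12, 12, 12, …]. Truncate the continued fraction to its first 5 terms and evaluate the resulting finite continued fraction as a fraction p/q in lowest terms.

a_0 = 6: 6/1
a_1 = 12: 73/12
a_2 = 12: 882/145
a_3 = 12: 10657/1752
a_4 = 12: 128766/21169

128766/21169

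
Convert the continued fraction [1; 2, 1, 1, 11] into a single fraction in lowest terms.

81/58

Start with 11.
1 + 1/(11/1) = 1 + 1/11 = 12/11
1 + 1/(12/11) = 1 + 11/12 = 23/12
2 + 1/(23/12) = 2 + 12/23 = 58/23
1 + 1/(58/23) = 1 + 23/58 = 81/58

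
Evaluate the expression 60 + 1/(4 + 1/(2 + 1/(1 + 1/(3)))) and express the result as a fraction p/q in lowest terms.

Use the convergent recurrence hₖ = aₖ·hₖ₋₁ + hₖ₋₂ (and likewise for the denominators kₖ):
a_0 = 60: 60/1
a_1 = 4: 241/4
a_2 = 2: 542/9
a_3 = 1: 783/13
a_4 = 3: 2891/48

2891/48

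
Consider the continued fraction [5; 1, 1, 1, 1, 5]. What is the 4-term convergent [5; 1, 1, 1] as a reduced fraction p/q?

17/3

Start with 1.
1 + 1/(1/1) = 1 + 1/1 = 2/1
1 + 1/(2/1) = 1 + 1/2 = 3/2
5 + 1/(3/2) = 5 + 2/3 = 17/3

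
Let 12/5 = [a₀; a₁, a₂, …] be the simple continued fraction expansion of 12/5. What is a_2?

2

12 ÷ 5 → quotient 2, remainder 2
5 ÷ 2 → quotient 2, remainder 1
2 ÷ 1 → quotient 2, remainder 0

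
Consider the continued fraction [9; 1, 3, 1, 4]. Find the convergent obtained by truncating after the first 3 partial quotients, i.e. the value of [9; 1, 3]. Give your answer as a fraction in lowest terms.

Build up convergents one term at a time:
a_0 = 9: 9/1
a_1 = 1: 10/1
a_2 = 3: 39/4

39/4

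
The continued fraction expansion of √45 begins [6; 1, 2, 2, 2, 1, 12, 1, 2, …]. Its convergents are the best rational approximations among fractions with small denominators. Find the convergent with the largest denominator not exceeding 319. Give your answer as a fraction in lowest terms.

a_0 = 6: 6/1  (≤ bound)
a_1 = 1: 7/1  (≤ bound)
a_2 = 2: 20/3  (≤ bound)
a_3 = 2: 47/7  (≤ bound)
a_4 = 2: 114/17  (≤ bound)
a_5 = 1: 161/24  (≤ bound)
a_6 = 12: 2046/305  (≤ bound)
a_7 = 1: 2207/329  (> 319, stop)

2046/305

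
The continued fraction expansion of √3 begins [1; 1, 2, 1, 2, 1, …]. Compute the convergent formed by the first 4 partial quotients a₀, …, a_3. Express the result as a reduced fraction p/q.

7/4

Starting at the tail and folding back:
Start with 1.
2 + 1/(1/1) = 2 + 1/1 = 3/1
1 + 1/(3/1) = 1 + 1/3 = 4/3
1 + 1/(4/3) = 1 + 3/4 = 7/4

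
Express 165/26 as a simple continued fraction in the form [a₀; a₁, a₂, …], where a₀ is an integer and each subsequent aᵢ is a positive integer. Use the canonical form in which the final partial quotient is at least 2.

[6; 2, 1, 8]

Run the Euclidean algorithm, recording each quotient:
165 = 6·26 + 9, so a_0 = 6
26 = 2·9 + 8, so a_1 = 2
9 = 1·8 + 1, so a_2 = 1
8 = 8·1 + 0, so a_3 = 8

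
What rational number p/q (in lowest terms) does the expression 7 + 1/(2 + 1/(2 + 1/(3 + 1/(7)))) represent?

919/124

Start with 7.
3 + 1/(7/1) = 3 + 1/7 = 22/7
2 + 1/(22/7) = 2 + 7/22 = 51/22
2 + 1/(51/22) = 2 + 22/51 = 124/51
7 + 1/(124/51) = 7 + 51/124 = 919/124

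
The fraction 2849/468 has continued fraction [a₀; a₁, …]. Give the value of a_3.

2

Repeatedly divide and take the remainder:
2849 ÷ 468 → quotient 6, remainder 41
468 ÷ 41 → quotient 11, remainder 17
41 ÷ 17 → quotient 2, remainder 7
17 ÷ 7 → quotient 2, remainder 3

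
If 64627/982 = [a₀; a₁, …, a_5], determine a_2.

4

Run the Euclidean algorithm, recording each quotient:
64627 = 65·982 + 797, so a_0 = 65
982 = 1·797 + 185, so a_1 = 1
797 = 4·185 + 57, so a_2 = 4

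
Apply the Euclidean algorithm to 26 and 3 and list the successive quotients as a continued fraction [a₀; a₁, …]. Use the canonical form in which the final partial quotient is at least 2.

Run the Euclidean algorithm, recording each quotient:
⌊26/3⌋ = 8, remainder 2
⌊3/2⌋ = 1, remainder 1
⌊2/1⌋ = 2, remainder 0

[8; 1, 2]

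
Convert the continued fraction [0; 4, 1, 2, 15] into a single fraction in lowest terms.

Start with 15.
2 + 1/(15/1) = 2 + 1/15 = 31/15
1 + 1/(31/15) = 1 + 15/31 = 46/31
4 + 1/(46/31) = 4 + 31/46 = 215/46
0 + 1/(215/46) = 0 + 46/215 = 46/215

46/215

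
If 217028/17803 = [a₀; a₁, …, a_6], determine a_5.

Run the Euclidean algorithm, recording each quotient:
217028 ÷ 17803 → quotient 12, remainder 3392
17803 ÷ 3392 → quotient 5, remainder 843
3392 ÷ 843 → quotient 4, remainder 20
843 ÷ 20 → quotient 42, remainder 3
20 ÷ 3 → quotient 6, remainder 2
3 ÷ 2 → quotient 1, remainder 1

1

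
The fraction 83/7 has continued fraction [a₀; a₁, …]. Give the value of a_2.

Run the Euclidean algorithm, recording each quotient:
⌊83/7⌋ = 11, remainder 6
⌊7/6⌋ = 1, remainder 1
⌊6/1⌋ = 6, remainder 0

6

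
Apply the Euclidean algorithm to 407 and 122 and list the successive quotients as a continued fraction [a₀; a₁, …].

[3; 2, 1, 40]

Run the Euclidean algorithm, recording each quotient:
⌊407/122⌋ = 3, remainder 41
⌊122/41⌋ = 2, remainder 40
⌊41/40⌋ = 1, remainder 1
⌊40/1⌋ = 40, remainder 0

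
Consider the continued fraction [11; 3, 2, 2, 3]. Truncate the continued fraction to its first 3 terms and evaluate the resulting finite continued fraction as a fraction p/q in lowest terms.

79/7

Start with 2.
3 + 1/(2/1) = 3 + 1/2 = 7/2
11 + 1/(7/2) = 11 + 2/7 = 79/7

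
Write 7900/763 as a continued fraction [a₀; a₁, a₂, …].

7900 ÷ 763 → quotient 10, remainder 270
763 ÷ 270 → quotient 2, remainder 223
270 ÷ 223 → quotient 1, remainder 47
223 ÷ 47 → quotient 4, remainder 35
47 ÷ 35 → quotient 1, remainder 12
35 ÷ 12 → quotient 2, remainder 11
12 ÷ 11 → quotient 1, remainder 1
11 ÷ 1 → quotient 11, remainder 0

[10; 2, 1, 4, 1, 2, 1, 11]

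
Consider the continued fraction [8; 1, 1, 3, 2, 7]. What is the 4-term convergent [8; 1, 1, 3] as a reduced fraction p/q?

60/7

Use the convergent recurrence hₖ = aₖ·hₖ₋₁ + hₖ₋₂ (and likewise for the denominators kₖ):
a_0 = 8: 8/1
a_1 = 1: 9/1
a_2 = 1: 17/2
a_3 = 3: 60/7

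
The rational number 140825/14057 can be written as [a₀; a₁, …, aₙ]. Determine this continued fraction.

[10; 55, 7, 1, 31]

140825 = 10·14057 + 255, so a_0 = 10
14057 = 55·255 + 32, so a_1 = 55
255 = 7·32 + 31, so a_2 = 7
32 = 1·31 + 1, so a_3 = 1
31 = 31·1 + 0, so a_4 = 31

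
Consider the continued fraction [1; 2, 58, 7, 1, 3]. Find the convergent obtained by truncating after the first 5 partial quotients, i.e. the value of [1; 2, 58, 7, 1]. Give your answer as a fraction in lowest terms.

1403/938

Start with 1.
7 + 1/(1/1) = 7 + 1/1 = 8/1
58 + 1/(8/1) = 58 + 1/8 = 465/8
2 + 1/(465/8) = 2 + 8/465 = 938/465
1 + 1/(938/465) = 1 + 465/938 = 1403/938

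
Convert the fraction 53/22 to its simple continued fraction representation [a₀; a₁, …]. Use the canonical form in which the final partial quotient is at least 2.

Run the Euclidean algorithm, recording each quotient:
53 = 2·22 + 9, so a_0 = 2
22 = 2·9 + 4, so a_1 = 2
9 = 2·4 + 1, so a_2 = 2
4 = 4·1 + 0, so a_3 = 4

[2; 2, 2, 4]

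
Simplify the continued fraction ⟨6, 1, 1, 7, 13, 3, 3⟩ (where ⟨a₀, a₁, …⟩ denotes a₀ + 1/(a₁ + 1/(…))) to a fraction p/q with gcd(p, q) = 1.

13164/2015

Start with 3.
3 + 1/(3/1) = 3 + 1/3 = 10/3
13 + 1/(10/3) = 13 + 3/10 = 133/10
7 + 1/(133/10) = 7 + 10/133 = 941/133
1 + 1/(941/133) = 1 + 133/941 = 1074/941
1 + 1/(1074/941) = 1 + 941/1074 = 2015/1074
6 + 1/(2015/1074) = 6 + 1074/2015 = 13164/2015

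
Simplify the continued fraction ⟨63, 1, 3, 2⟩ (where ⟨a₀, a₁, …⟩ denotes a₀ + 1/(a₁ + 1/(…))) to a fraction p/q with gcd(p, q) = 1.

574/9

Start with 2.
3 + 1/(2/1) = 3 + 1/2 = 7/2
1 + 1/(7/2) = 1 + 2/7 = 9/7
63 + 1/(9/7) = 63 + 7/9 = 574/9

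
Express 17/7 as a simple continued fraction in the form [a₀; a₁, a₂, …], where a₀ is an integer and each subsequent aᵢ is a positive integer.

[2; 2, 3]

⌊17/7⌋ = 2, remainder 3
⌊7/3⌋ = 2, remainder 1
⌊3/1⌋ = 3, remainder 0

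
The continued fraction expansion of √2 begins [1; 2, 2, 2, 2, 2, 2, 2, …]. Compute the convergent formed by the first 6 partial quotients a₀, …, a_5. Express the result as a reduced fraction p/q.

99/70

a_0 = 1: 1/1
a_1 = 2: 3/2
a_2 = 2: 7/5
a_3 = 2: 17/12
a_4 = 2: 41/29
a_5 = 2: 99/70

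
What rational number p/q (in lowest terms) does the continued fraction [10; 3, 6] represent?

196/19

a_0 = 10: 10/1
a_1 = 3: 31/3
a_2 = 6: 196/19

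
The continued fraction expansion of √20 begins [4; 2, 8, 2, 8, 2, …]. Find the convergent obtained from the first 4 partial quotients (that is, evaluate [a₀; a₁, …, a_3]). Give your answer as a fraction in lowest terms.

Start with 2.
8 + 1/(2/1) = 8 + 1/2 = 17/2
2 + 1/(17/2) = 2 + 2/17 = 36/17
4 + 1/(36/17) = 4 + 17/36 = 161/36

161/36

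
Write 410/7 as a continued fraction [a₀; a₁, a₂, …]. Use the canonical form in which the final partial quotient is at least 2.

[58; 1, 1, 3]

⌊410/7⌋ = 58, remainder 4
⌊7/4⌋ = 1, remainder 3
⌊4/3⌋ = 1, remainder 1
⌊3/1⌋ = 3, remainder 0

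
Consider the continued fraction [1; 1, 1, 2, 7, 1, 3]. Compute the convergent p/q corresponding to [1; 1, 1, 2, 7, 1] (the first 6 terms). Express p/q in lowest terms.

a_0 = 1: 1/1
a_1 = 1: 2/1
a_2 = 1: 3/2
a_3 = 2: 8/5
a_4 = 7: 59/37
a_5 = 1: 67/42

67/42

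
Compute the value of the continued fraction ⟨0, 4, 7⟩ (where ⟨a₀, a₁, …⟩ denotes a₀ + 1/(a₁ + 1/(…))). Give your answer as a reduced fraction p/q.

7/29

Starting at the tail and folding back:
Start with 7.
4 + 1/(7/1) = 4 + 1/7 = 29/7
0 + 1/(29/7) = 0 + 7/29 = 7/29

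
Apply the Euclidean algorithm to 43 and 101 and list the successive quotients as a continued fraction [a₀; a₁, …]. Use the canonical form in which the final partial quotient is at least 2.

[0; 2, 2, 1, 6, 2]

43 ÷ 101 → quotient 0, remainder 43
101 ÷ 43 → quotient 2, remainder 15
43 ÷ 15 → quotient 2, remainder 13
15 ÷ 13 → quotient 1, remainder 2
13 ÷ 2 → quotient 6, remainder 1
2 ÷ 1 → quotient 2, remainder 0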